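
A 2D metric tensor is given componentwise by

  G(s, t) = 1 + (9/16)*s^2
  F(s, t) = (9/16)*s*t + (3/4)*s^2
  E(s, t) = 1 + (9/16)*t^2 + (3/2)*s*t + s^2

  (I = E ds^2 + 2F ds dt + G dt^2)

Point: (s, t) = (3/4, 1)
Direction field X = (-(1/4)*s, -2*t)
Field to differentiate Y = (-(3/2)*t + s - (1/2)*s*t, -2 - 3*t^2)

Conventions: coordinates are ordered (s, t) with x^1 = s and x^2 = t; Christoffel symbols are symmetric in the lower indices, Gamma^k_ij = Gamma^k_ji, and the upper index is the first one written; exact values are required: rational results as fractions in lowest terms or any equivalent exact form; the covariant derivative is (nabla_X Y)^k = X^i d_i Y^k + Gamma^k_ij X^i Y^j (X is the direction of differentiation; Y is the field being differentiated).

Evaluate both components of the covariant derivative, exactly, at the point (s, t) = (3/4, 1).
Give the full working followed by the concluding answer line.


E = 13/4, F = 27/32, G = 337/256 at the point
E_s = 3, E_t = 9/4, F_s = 27/16, F_t = 27/64, G_s = 27/32, G_t = 0
EG - F^2 = 913/256;  g^inv = (256/913) * [[337/256, -27/32], [-27/32, 13/4]]
first-kind symbols [ij,l] = (1/2)(d_i g_jl + d_j g_il - d_l g_ij): [ss,s] = E_s/2 = 3/2, [ss,t] = F_s - E_t/2 = 9/16, [st,s] = E_t/2 = 9/8, [st,t] = G_s/2 = 27/64, [tt,s] = F_t - G_s/2 = 0, [tt,t] = G_t/2 = 0
Gamma^s_ij = (G*[ij,s] - F*[ij,t])/(EG - F^2), Gamma^t_ij = (E*[ij,t] - F*[ij,s])/(EG - F^2)
Gamma_sss = 384/913, Gamma_sst = 288/913, Gamma_stt = 0, Gamma_tss = 144/913, Gamma_tst = 108/913, Gamma_ttt = 0
X = (-3/16, -2), Y = (-9/8, -5) at the point

Answer: (nabla_X Y)^s = 138789/29216, (nabla_X Y)^t = 90645/7304


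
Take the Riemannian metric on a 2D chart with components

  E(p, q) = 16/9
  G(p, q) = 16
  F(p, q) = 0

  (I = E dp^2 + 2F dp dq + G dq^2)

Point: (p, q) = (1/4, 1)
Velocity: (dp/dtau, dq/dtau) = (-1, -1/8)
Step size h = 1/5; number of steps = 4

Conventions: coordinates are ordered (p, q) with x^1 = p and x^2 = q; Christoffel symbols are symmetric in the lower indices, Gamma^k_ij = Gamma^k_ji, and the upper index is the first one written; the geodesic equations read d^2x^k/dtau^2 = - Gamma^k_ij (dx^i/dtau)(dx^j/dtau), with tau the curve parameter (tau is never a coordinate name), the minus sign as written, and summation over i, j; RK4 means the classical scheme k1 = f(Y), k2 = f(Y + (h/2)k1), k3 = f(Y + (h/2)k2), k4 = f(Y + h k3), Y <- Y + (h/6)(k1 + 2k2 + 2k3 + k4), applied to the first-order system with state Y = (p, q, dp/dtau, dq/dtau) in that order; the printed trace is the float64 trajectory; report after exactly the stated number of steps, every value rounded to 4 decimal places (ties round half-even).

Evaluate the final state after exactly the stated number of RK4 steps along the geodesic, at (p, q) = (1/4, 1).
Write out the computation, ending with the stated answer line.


f(Y) = (dp/dtau, dq/dtau, -Gamma^p_ij Y'^i Y'^j, -Gamma^q_ij Y'^i Y'^j) with the Gammas evaluated at the stage position; h = 0.200000; intermediate values shown to 6 dp
step 0: p = 0.2500, q = 1.0000, dp/dtau = -1.0000, dq/dtau = -0.1250
step 1:
  k1: at (p, q) = (0.250000, 1.000000), (dp/dtau, dq/dtau) = (-1.000000, -0.125000); Gamma_ppp = 0.000000, Gamma_ppq = 0.000000, Gamma_pqq = 0.000000, Gamma_qpp = 0.000000, Gamma_qpq = 0.000000, Gamma_qqq = 0.000000; k1 = (-1.000000, -0.125000, 0.000000, 0.000000)
  k2: at (p, q) = (0.150000, 0.987500), (dp/dtau, dq/dtau) = (-1.000000, -0.125000); Gamma_ppp = 0.000000, Gamma_ppq = 0.000000, Gamma_pqq = 0.000000, Gamma_qpp = 0.000000, Gamma_qpq = 0.000000, Gamma_qqq = 0.000000; k2 = (-1.000000, -0.125000, 0.000000, 0.000000)
  k3: at (p, q) = (0.150000, 0.987500), (dp/dtau, dq/dtau) = (-1.000000, -0.125000); Gamma_ppp = 0.000000, Gamma_ppq = 0.000000, Gamma_pqq = 0.000000, Gamma_qpp = 0.000000, Gamma_qpq = 0.000000, Gamma_qqq = 0.000000; k3 = (-1.000000, -0.125000, 0.000000, 0.000000)
  k4: at (p, q) = (0.050000, 0.975000), (dp/dtau, dq/dtau) = (-1.000000, -0.125000); Gamma_ppp = 0.000000, Gamma_ppq = 0.000000, Gamma_pqq = 0.000000, Gamma_qpp = 0.000000, Gamma_qpq = 0.000000, Gamma_qqq = 0.000000; k4 = (-1.000000, -0.125000, 0.000000, 0.000000)
  Y <- Y + (h/6)(k1 + 2k2 + 2k3 + k4): p = 0.0500, q = 0.9750, dp/dtau = -1.0000, dq/dtau = -0.1250
step 2:
  k1: at (p, q) = (0.050000, 0.975000), (dp/dtau, dq/dtau) = (-1.000000, -0.125000); Gamma_ppp = 0.000000, Gamma_ppq = 0.000000, Gamma_pqq = 0.000000, Gamma_qpp = 0.000000, Gamma_qpq = 0.000000, Gamma_qqq = 0.000000; k1 = (-1.000000, -0.125000, 0.000000, 0.000000)
  k2: at (p, q) = (-0.050000, 0.962500), (dp/dtau, dq/dtau) = (-1.000000, -0.125000); Gamma_ppp = 0.000000, Gamma_ppq = 0.000000, Gamma_pqq = 0.000000, Gamma_qpp = 0.000000, Gamma_qpq = 0.000000, Gamma_qqq = 0.000000; k2 = (-1.000000, -0.125000, 0.000000, 0.000000)
  k3: at (p, q) = (-0.050000, 0.962500), (dp/dtau, dq/dtau) = (-1.000000, -0.125000); Gamma_ppp = 0.000000, Gamma_ppq = 0.000000, Gamma_pqq = 0.000000, Gamma_qpp = 0.000000, Gamma_qpq = 0.000000, Gamma_qqq = 0.000000; k3 = (-1.000000, -0.125000, 0.000000, 0.000000)
  k4: at (p, q) = (-0.150000, 0.950000), (dp/dtau, dq/dtau) = (-1.000000, -0.125000); Gamma_ppp = 0.000000, Gamma_ppq = 0.000000, Gamma_pqq = 0.000000, Gamma_qpp = 0.000000, Gamma_qpq = 0.000000, Gamma_qqq = 0.000000; k4 = (-1.000000, -0.125000, 0.000000, 0.000000)
  Y <- Y + (h/6)(k1 + 2k2 + 2k3 + k4): p = -0.1500, q = 0.9500, dp/dtau = -1.0000, dq/dtau = -0.1250
step 3:
  k1: at (p, q) = (-0.150000, 0.950000), (dp/dtau, dq/dtau) = (-1.000000, -0.125000); Gamma_ppp = 0.000000, Gamma_ppq = 0.000000, Gamma_pqq = 0.000000, Gamma_qpp = 0.000000, Gamma_qpq = 0.000000, Gamma_qqq = 0.000000; k1 = (-1.000000, -0.125000, 0.000000, 0.000000)
  k2: at (p, q) = (-0.250000, 0.937500), (dp/dtau, dq/dtau) = (-1.000000, -0.125000); Gamma_ppp = 0.000000, Gamma_ppq = 0.000000, Gamma_pqq = 0.000000, Gamma_qpp = 0.000000, Gamma_qpq = 0.000000, Gamma_qqq = 0.000000; k2 = (-1.000000, -0.125000, 0.000000, 0.000000)
  k3: at (p, q) = (-0.250000, 0.937500), (dp/dtau, dq/dtau) = (-1.000000, -0.125000); Gamma_ppp = 0.000000, Gamma_ppq = 0.000000, Gamma_pqq = 0.000000, Gamma_qpp = 0.000000, Gamma_qpq = 0.000000, Gamma_qqq = 0.000000; k3 = (-1.000000, -0.125000, 0.000000, 0.000000)
  k4: at (p, q) = (-0.350000, 0.925000), (dp/dtau, dq/dtau) = (-1.000000, -0.125000); Gamma_ppp = 0.000000, Gamma_ppq = 0.000000, Gamma_pqq = 0.000000, Gamma_qpp = 0.000000, Gamma_qpq = 0.000000, Gamma_qqq = 0.000000; k4 = (-1.000000, -0.125000, 0.000000, 0.000000)
  Y <- Y + (h/6)(k1 + 2k2 + 2k3 + k4): p = -0.3500, q = 0.9250, dp/dtau = -1.0000, dq/dtau = -0.1250
step 4:
  k1: at (p, q) = (-0.350000, 0.925000), (dp/dtau, dq/dtau) = (-1.000000, -0.125000); Gamma_ppp = 0.000000, Gamma_ppq = 0.000000, Gamma_pqq = 0.000000, Gamma_qpp = 0.000000, Gamma_qpq = 0.000000, Gamma_qqq = 0.000000; k1 = (-1.000000, -0.125000, 0.000000, 0.000000)
  k2: at (p, q) = (-0.450000, 0.912500), (dp/dtau, dq/dtau) = (-1.000000, -0.125000); Gamma_ppp = 0.000000, Gamma_ppq = 0.000000, Gamma_pqq = 0.000000, Gamma_qpp = 0.000000, Gamma_qpq = 0.000000, Gamma_qqq = 0.000000; k2 = (-1.000000, -0.125000, 0.000000, 0.000000)
  k3: at (p, q) = (-0.450000, 0.912500), (dp/dtau, dq/dtau) = (-1.000000, -0.125000); Gamma_ppp = 0.000000, Gamma_ppq = 0.000000, Gamma_pqq = 0.000000, Gamma_qpp = 0.000000, Gamma_qpq = 0.000000, Gamma_qqq = 0.000000; k3 = (-1.000000, -0.125000, 0.000000, 0.000000)
  k4: at (p, q) = (-0.550000, 0.900000), (dp/dtau, dq/dtau) = (-1.000000, -0.125000); Gamma_ppp = 0.000000, Gamma_ppq = 0.000000, Gamma_pqq = 0.000000, Gamma_qpp = 0.000000, Gamma_qpq = 0.000000, Gamma_qqq = 0.000000; k4 = (-1.000000, -0.125000, 0.000000, 0.000000)
  Y <- Y + (h/6)(k1 + 2k2 + 2k3 + k4): p = -0.5500, q = 0.9000, dp/dtau = -1.0000, dq/dtau = -0.1250

Answer: p = -0.5500, q = 0.9000, dp/dtau = -1.0000, dq/dtau = -0.1250


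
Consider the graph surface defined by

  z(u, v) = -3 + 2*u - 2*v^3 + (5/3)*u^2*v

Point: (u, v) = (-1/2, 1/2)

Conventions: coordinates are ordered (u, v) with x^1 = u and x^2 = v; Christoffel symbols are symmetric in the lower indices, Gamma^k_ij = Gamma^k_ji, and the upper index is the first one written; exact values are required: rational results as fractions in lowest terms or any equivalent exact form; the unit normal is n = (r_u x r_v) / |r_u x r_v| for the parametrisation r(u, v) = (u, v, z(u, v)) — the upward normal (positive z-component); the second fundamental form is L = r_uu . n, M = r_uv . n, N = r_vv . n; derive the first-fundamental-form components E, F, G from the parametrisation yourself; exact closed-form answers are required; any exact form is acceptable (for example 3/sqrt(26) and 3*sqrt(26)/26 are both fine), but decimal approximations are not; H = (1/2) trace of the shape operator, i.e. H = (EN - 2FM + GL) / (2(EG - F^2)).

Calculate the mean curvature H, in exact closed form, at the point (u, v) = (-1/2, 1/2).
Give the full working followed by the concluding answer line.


z_u = 7/6, z_v = -13/12, z_uu = 5/3, z_uv = -5/3, z_vv = -6
E = 85/36, F = -91/72, G = 313/144; answer radicand W^2 = 509/144
unnormalised second-form numerators: l = 5/3, m = -5/3, n = -6; L = l/sqrt(509/144), and similarly M = m/sqrt(W^2), N = n/sqrt(W^2)
H = (E*n - 2*F*m + G*l) / (2*(EG - F^2)*sqrt(W^2)); E*n - 2*F*m + G*l = -2125/144, EG - F^2 = 509/144, so H = (-2125/1018)/sqrt(509/144)

Answer: H = -12750*sqrt(509)/259081


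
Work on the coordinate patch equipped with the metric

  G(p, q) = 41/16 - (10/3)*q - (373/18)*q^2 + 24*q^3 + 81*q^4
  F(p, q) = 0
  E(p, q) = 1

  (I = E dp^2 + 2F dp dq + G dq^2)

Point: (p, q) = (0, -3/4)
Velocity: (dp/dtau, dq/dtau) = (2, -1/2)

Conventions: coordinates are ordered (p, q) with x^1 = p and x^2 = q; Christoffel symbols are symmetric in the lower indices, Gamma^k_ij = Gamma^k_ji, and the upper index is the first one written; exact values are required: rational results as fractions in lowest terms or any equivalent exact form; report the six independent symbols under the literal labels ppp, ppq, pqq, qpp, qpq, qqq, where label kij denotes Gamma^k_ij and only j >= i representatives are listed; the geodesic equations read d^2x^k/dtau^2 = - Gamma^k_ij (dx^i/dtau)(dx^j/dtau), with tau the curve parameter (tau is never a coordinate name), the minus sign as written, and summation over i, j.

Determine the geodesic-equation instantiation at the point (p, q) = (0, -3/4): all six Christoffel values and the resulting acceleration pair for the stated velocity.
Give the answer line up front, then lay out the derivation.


Answer: Gamma_ppp = 0, Gamma_ppq = 0, Gamma_pqq = 0, Gamma_qpp = 0, Gamma_qpq = 0, Gamma_qqq = -8760/2281; accelerations (d^2p/dtau^2, d^2q/dtau^2) = (0, 2190/2281)

E = 1, F = 0, G = 2281/256 at the point
E_p = 0, E_q = 0, F_p = 0, F_q = 0, G_p = 0, G_q = -1095/16
EG - F^2 = 2281/256;  g^inv = (256/2281) * [[2281/256, 0], [0, 1]]
first-kind symbols [ij,l] = (1/2)(d_i g_jl + d_j g_il - d_l g_ij): [pp,p] = E_p/2 = 0, [pp,q] = F_p - E_q/2 = 0, [pq,p] = E_q/2 = 0, [pq,q] = G_p/2 = 0, [qq,p] = F_q - G_p/2 = 0, [qq,q] = G_q/2 = -1095/32
Gamma^p_ij = (G*[ij,p] - F*[ij,q])/(EG - F^2), Gamma^q_ij = (E*[ij,q] - F*[ij,p])/(EG - F^2)
Gamma_ppp = 0, Gamma_ppq = 0, Gamma_pqq = 0, Gamma_qpp = 0, Gamma_qpq = 0, Gamma_qqq = -8760/2281
d^2p/dtau^2 = -(Gamma_ppp*(2)^2 + 2*Gamma_ppq*(2)*(-1/2) + Gamma_pqq*(-1/2)^2) = 0
d^2q/dtau^2 = -(Gamma_qpp*(2)^2 + 2*Gamma_qpq*(2)*(-1/2) + Gamma_qqq*(-1/2)^2) = 2190/2281


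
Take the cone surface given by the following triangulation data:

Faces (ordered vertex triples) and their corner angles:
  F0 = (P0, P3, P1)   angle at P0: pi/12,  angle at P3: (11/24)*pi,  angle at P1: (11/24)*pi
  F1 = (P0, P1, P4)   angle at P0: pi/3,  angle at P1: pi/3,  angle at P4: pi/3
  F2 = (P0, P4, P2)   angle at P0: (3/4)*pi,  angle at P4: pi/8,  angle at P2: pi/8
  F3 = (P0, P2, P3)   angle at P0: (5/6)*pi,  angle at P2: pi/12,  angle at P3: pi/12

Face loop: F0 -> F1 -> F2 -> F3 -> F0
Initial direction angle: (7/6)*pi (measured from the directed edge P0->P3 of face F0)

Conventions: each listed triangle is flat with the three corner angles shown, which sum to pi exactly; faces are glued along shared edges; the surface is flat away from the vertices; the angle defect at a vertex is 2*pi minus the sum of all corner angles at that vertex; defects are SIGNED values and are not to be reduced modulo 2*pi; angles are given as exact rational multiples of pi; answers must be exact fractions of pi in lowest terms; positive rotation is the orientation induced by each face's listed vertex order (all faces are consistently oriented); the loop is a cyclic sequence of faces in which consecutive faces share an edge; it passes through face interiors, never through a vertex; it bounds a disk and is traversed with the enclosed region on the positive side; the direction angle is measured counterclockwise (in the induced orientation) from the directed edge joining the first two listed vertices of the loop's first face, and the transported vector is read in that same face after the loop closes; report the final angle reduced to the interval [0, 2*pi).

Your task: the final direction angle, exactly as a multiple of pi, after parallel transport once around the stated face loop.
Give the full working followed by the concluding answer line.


enclosed vertex P0: corner angles sum to 2*pi, defect = 2*pi - 2*pi = 0
holonomy = initial angle + sum of enclosed defects (mod 2*pi), positive in the induced orientation
final angle = (7/6)*pi + 0 = (7/6)*pi (mod 2*pi)

Answer: final direction angle = (7/6)*pi


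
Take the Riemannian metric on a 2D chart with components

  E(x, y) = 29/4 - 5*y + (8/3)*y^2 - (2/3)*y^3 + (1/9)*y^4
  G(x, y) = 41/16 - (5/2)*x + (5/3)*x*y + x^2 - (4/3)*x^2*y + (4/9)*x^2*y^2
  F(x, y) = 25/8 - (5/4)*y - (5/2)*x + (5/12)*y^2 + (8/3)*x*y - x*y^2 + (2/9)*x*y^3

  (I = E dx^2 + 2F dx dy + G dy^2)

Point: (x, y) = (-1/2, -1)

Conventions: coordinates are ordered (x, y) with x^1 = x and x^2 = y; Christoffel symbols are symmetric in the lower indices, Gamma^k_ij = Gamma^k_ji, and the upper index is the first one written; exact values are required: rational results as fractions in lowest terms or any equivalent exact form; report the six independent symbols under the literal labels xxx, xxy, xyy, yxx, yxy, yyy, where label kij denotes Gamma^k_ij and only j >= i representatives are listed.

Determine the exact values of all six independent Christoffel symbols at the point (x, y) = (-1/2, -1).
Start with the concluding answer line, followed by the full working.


Answer: Gamma_xxx = 0, Gamma_xxy = -184/577, Gamma_xyy = -184/2885, Gamma_yxx = 0, Gamma_yxy = -100/577, Gamma_yyy = -20/577

E = 565/36, F = 575/72, G = 769/144 at the point
E_x = 0, E_y = -115/9, F_x = -115/18, F_y = -19/4, G_x = -125/18, G_y = -25/18
EG - F^2 = 2885/144;  g^inv = (144/2885) * [[769/144, -575/72], [-575/72, 565/36]]
first-kind symbols [ij,l] = (1/2)(d_i g_jl + d_j g_il - d_l g_ij): [xx,x] = E_x/2 = 0, [xx,y] = F_x - E_y/2 = 0, [xy,x] = E_y/2 = -115/18, [xy,y] = G_x/2 = -125/36, [yy,x] = F_y - G_x/2 = -23/18, [yy,y] = G_y/2 = -25/36
Gamma^x_ij = (G*[ij,x] - F*[ij,y])/(EG - F^2), Gamma^y_ij = (E*[ij,y] - F*[ij,x])/(EG - F^2)


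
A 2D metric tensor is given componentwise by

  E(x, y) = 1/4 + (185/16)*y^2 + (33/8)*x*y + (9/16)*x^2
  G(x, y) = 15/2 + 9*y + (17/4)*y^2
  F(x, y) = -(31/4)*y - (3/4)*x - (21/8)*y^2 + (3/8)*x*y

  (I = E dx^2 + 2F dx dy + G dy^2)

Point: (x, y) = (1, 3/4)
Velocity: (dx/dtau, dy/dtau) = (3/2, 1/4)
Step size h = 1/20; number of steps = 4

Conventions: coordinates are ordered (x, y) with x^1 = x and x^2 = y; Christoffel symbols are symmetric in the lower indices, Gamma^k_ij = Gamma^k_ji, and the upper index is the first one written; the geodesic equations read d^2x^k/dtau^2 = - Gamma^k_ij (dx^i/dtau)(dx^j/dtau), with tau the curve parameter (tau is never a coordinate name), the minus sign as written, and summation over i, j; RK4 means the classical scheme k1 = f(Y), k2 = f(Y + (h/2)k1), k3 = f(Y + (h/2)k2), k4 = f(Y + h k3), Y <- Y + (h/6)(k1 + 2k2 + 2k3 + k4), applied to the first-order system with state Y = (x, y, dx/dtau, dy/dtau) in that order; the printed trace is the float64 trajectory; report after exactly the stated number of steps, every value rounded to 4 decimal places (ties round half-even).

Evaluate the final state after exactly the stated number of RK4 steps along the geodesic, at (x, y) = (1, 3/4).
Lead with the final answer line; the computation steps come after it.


Answer: x = 1.2922, y = 0.8252, dx/dtau = 1.3980, dy/dtau = 0.4830

f(Y) = (dx/dtau, dy/dtau, -Gamma^x_ij Y'^i Y'^j, -Gamma^y_ij Y'^i Y'^j) with the Gammas evaluated at the stage position; h = 0.050000; intermediate values shown to 6 dp
step 0: x = 1.0000, y = 0.7500, dx/dtau = 1.5000, dy/dtau = 0.2500
step 1:
  k1: at (x, y) = (1.000000, 0.750000), (dx/dtau, dy/dtau) = (1.500000, 0.250000); Gamma_xxx = -0.458305, Gamma_xxy = 1.580098, Gamma_xyy = -1.137650, Gamma_yxx = -0.886900, Gamma_yxy = 0.736637, Gamma_yyy = -0.068397; k1 = (1.500000, 0.250000, -0.082784, 1.447322)
  k2: at (x, y) = (1.037500, 0.756250), (dx/dtau, dy/dtau) = (1.497930, 0.286183); Gamma_xxx = -0.452228, Gamma_xxy = 1.548978, Gamma_xyy = -1.097972, Gamma_yxx = -0.890167, Gamma_yxy = 0.726147, Gamma_yyy = -0.053818; k2 = (1.497930, 0.286183, -0.223407, 1.379187)
  k3: at (x, y) = (1.037448, 0.757155), (dx/dtau, dy/dtau) = (1.494415, 0.284480); Gamma_xxx = -0.452156, Gamma_xxy = 1.547597, Gamma_xyy = -1.096131, Gamma_yxx = -0.890265, Gamma_yxy = 0.725841, Gamma_yyy = -0.053351; k3 = (1.494415, 0.284480, -0.217364, 1.375371)
  k4: at (x, y) = (1.074721, 0.764224), (dx/dtau, dy/dtau) = (1.489132, 0.318769); Gamma_xxx = -0.446215, Gamma_xxy = 1.516526, Gamma_xyy = -1.057034, Gamma_yxx = -0.893556, Gamma_yxy = 0.715429, Gamma_yyy = -0.039120; k4 = (1.489132, 0.318769, -0.342858, 1.306235)
  Y <- Y + (h/6)(k1 + 2k2 + 2k3 + k4): x = 1.0748, y = 0.7643, dx/dtau = 1.4891, dy/dtau = 0.3189
step 2:
  k1: at (x, y) = (1.074782, 0.764251), (dx/dtau, dy/dtau) = (1.489107, 0.318856); Gamma_xxx = -0.446204, Gamma_xxy = 1.516454, Gamma_xyy = -1.056942, Gamma_yxx = -0.893563, Gamma_yxy = 0.715407, Gamma_yyy = -0.039090; k1 = (1.489107, 0.318856, -0.343166, 1.306030)
  k2: at (x, y) = (1.112010, 0.772222), (dx/dtau, dy/dtau) = (1.480528, 0.351506); Gamma_xxx = -0.440355, Gamma_xxy = 1.485232, Gamma_xyy = -1.018173, Gamma_yxx = -0.896878, Gamma_yxy = 0.705003, Gamma_yyy = -0.025119; k2 = (1.480528, 0.351506, -0.454830, 1.235239)
  k3: at (x, y) = (1.111795, 0.773038), (dx/dtau, dy/dtau) = (1.477736, 0.349737); Gamma_xxx = -0.440312, Gamma_xxy = 1.484162, Gamma_xyy = -1.016793, Gamma_yxx = -0.896937, Gamma_yxy = 0.704772, Gamma_yyy = -0.024792; k3 = (1.477736, 0.349737, -0.448205, 1.233199)
  k4: at (x, y) = (1.148669, 0.781738), (dx/dtau, dy/dtau) = (1.466697, 0.380516); Gamma_xxx = -0.434599, Gamma_xxy = 1.453303, Gamma_xyy = -0.979050, Gamma_yxx = -0.900203, Gamma_yxy = 0.694500, Gamma_yyy = -0.011294; k4 = (1.466697, 0.380516, -0.545511, 1.162948)
  Y <- Y + (h/6)(k1 + 2k2 + 2k3 + k4): x = 1.1487, y = 0.7818, dx/dtau = 1.4667, dy/dtau = 0.3806
step 3:
  k1: at (x, y) = (1.148718, 0.781766), (dx/dtau, dy/dtau) = (1.466651, 0.380571); Gamma_xxx = -0.434590, Gamma_xxy = 1.453238, Gamma_xyy = -0.978971, Gamma_yxx = -0.900208, Gamma_yxy = 0.694481, Gamma_yyy = -0.011269; k1 = (1.466651, 0.380571, -0.545674, 1.162768)
  k2: at (x, y) = (1.185384, 0.791281), (dx/dtau, dy/dtau) = (1.453009, 0.409640); Gamma_xxx = -0.428975, Gamma_xxy = 1.422546, Gamma_xyy = -0.941995, Gamma_yxx = -0.903426, Gamma_yxy = 0.684277, Gamma_yyy = 0.001843; k2 = (1.453009, 0.409640, -0.629691, 1.092456)
  k3: at (x, y) = (1.185043, 0.792007), (dx/dtau, dy/dtau) = (1.450908, 0.407882); Gamma_xxx = -0.428952, Gamma_xxy = 1.421734, Gamma_xyy = -0.940985, Gamma_yxx = -0.903450, Gamma_yxy = 0.684106, Gamma_yyy = 0.002061; k3 = (1.450908, 0.407882, -0.623213, 1.091832)
  k4: at (x, y) = (1.221263, 0.802160), (dx/dtau, dy/dtau) = (1.435490, 0.435163); Gamma_xxx = -0.423466, Gamma_xxy = 1.391619, Gamma_xyy = -0.905300, Gamma_yxx = -0.906557, Gamma_yxy = 0.674069, Gamma_yyy = 0.014633; k4 = (1.435490, 0.435163, -0.694568, 1.023164)
  Y <- Y + (h/6)(k1 + 2k2 + 2k3 + k4): x = 1.2213, y = 0.8022, dx/dtau = 1.4354, dy/dtau = 0.4352
step 4:
  k1: at (x, y) = (1.221301, 0.802189), (dx/dtau, dy/dtau) = (1.435434, 0.435192); Gamma_xxx = -0.423459, Gamma_xxy = 1.391564, Gamma_xyy = -0.905236, Gamma_yxx = -0.906561, Gamma_yxy = 0.674053, Gamma_yyy = 0.014653; k1 = (1.435434, 0.435192, -0.694622, 1.023018)
  k2: at (x, y) = (1.257187, 0.813069), (dx/dtau, dy/dtau) = (1.418068, 0.460767); Gamma_xxx = -0.418070, Gamma_xxy = 1.361845, Gamma_xyy = -0.870595, Gamma_yxx = -0.909558, Gamma_yxy = 0.664126, Gamma_yyy = 0.026762; k2 = (1.418068, 0.460767, -0.754120, 0.955484)
  k3: at (x, y) = (1.256753, 0.813709), (dx/dtau, dy/dtau) = (1.416580, 0.459079); Gamma_xxx = -0.418061, Gamma_xxy = 1.361242, Gamma_xyy = -0.869873, Gamma_yxx = -0.909554, Gamma_yxy = 0.664003, Gamma_yyy = 0.026898; k3 = (1.416580, 0.459079, -0.748239, 0.955901)
  k4: at (x, y) = (1.292130, 0.825143), (dx/dtau, dy/dtau) = (1.398022, 0.482987); Gamma_xxx = -0.412792, Gamma_xxy = 1.332237, Gamma_xyy = -0.836653, Gamma_yxx = -0.912394, Gamma_yxy = 0.654263, Gamma_yyy = 0.038439; k4 = (1.398022, 0.482987, -0.797164, 0.890724)
  Y <- Y + (h/6)(k1 + 2k2 + 2k3 + k4): x = 1.2922, y = 0.8252, dx/dtau = 1.3980, dy/dtau = 0.4830


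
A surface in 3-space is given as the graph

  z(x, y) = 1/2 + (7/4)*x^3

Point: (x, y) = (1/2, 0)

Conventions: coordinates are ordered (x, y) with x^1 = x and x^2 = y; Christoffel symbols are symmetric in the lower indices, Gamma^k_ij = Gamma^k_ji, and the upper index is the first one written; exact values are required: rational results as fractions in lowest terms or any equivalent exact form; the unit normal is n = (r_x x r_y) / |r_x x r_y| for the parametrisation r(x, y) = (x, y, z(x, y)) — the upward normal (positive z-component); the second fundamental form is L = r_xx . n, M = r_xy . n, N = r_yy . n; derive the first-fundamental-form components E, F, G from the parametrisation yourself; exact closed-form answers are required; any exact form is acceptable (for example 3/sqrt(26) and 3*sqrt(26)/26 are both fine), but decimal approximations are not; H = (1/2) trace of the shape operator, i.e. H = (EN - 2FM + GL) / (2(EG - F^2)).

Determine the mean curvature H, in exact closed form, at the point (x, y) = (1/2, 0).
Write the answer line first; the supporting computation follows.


Answer: H = 10752*sqrt(697)/485809

z_x = 21/16, z_y = 0, z_xx = 21/4, z_xy = 0, z_yy = 0
E = 697/256, F = 0, G = 1; answer radicand W^2 = 697/256
unnormalised second-form numerators: l = 21/4, m = 0, n = 0; L = l/sqrt(697/256), and similarly M = m/sqrt(W^2), N = n/sqrt(W^2)
H = (E*n - 2*F*m + G*l) / (2*(EG - F^2)*sqrt(W^2)); E*n - 2*F*m + G*l = 21/4, EG - F^2 = 697/256, so H = (672/697)/sqrt(697/256)


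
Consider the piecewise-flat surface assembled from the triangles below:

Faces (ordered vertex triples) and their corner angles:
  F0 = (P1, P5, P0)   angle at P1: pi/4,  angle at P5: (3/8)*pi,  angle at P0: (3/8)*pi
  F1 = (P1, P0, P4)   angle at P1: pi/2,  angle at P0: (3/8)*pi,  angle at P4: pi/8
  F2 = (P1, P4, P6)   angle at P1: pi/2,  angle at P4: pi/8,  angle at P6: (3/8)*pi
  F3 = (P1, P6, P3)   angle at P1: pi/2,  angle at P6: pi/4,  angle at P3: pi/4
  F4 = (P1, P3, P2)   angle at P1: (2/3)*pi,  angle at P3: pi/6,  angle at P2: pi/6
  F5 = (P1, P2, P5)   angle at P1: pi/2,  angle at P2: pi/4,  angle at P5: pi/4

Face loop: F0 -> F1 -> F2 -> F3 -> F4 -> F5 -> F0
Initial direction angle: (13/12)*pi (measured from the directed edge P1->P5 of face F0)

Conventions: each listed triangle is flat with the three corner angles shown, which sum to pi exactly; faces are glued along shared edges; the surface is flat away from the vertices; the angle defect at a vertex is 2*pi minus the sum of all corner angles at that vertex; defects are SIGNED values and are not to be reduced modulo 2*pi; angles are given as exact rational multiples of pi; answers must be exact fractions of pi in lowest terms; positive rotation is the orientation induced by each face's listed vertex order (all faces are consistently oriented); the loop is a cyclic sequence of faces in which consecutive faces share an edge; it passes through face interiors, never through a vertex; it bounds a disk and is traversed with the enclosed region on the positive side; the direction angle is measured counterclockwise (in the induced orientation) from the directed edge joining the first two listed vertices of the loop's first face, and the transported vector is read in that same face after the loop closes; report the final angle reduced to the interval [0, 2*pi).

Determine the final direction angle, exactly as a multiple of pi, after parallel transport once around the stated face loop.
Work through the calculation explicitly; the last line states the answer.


enclosed vertex P1: corner angles sum to (35/12)*pi, defect = 2*pi - (35/12)*pi = (-11/12)*pi
the rotation equals the total enclosed defect, so the final angle is initial + defects (mod 2*pi)
final angle = (13/12)*pi - (11/12)*pi = pi/6 (mod 2*pi)

Answer: final direction angle = pi/6


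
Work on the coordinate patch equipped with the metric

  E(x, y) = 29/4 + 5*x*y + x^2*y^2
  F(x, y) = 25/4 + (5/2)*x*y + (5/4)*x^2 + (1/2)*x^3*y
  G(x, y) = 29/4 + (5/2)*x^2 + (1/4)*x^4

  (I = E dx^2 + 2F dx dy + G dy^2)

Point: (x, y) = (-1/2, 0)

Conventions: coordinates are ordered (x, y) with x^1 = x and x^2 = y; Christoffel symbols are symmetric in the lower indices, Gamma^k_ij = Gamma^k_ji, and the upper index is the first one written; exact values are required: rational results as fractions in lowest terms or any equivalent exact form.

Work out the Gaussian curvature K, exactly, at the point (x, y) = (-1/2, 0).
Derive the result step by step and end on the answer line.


E = 29/4, F = 105/16, G = 505/64, EG - F^2 = 905/64 at the point
E_x = 0, E_y = -5/2, F_x = -5/4, F_y = -21/16, G_x = -21/8, G_y = 0
E_yy = 1/2, F_xy = 23/8, G_xx = 23/4
The intrinsic route: Brioschi's K = (det M1 - det M2)/(EG - F^2)^2.
M1 = [[-E_yy/2 + F_xy - G_xx/2, E_x/2, F_x - E_y/2], [F_y - G_x/2, E, F], [G_y/2, F, G]] = [[-1/4, 0, 0], [0, 29/4, 105/16], [0, 105/16, 505/64]]; det M1 = -905/256
M2 = [[0, E_y/2, G_x/2], [E_y/2, E, F], [G_x/2, F, G]] = [[0, -5/4, -21/16], [-5/4, 29/4, 105/16], [-21/16, 105/16, 505/64]]; det M2 = -841/256
det M1 - det M2 = -1/4; K = -1/4 / (905/64)^2 = -1024/819025

Answer: K = -1024/819025


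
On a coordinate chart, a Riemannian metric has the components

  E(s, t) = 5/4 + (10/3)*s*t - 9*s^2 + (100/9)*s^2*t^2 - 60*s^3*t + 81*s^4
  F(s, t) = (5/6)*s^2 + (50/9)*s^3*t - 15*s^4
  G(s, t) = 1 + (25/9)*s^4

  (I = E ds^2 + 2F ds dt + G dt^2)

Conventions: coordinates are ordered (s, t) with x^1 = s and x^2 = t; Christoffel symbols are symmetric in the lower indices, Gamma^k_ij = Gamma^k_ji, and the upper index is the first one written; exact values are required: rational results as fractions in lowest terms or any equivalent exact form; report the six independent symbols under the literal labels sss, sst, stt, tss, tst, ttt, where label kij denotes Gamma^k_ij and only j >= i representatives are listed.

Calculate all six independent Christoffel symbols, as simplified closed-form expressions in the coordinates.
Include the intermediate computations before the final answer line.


E = 5/4 + (10/3)*s*t - 9*s^2 + (100/9)*s^2*t^2 - 60*s^3*t + 81*s^4; F = (5/6)*s^2 + (50/9)*s^3*t - 15*s^4; G = 1 + (25/9)*s^4
Gamma^k_ij = (1/2) g^{kl} (d_i g_jl + d_j g_il - d_l g_ij), with g^inv = (1/(EG-F^2)) [[G, -F], [-F, E]]
first partials: E_s = (10/3)*t - 18*s + (200/9)*s*t^2 - 180*s^2*t + 324*s^3, E_t = (10/3)*s + (200/9)*s^2*t - 60*s^3, F_s = (5/3)*s + (50/3)*s^2*t - 60*s^3, F_t = (50/9)*s^3, G_s = (100/9)*s^3, G_t = 0
D = EG - F^2 = 5/4 + (10/3)*s*t - 9*s^2 + (100/9)*s^2*t^2 - 60*s^3*t + (754/9)*s^4
expanded: Gamma^s_ss = (G E_s - 2F F_s + F E_t)/(2D), Gamma^s_st = (G E_t - F G_s)/(2D), Gamma^s_tt = (2G F_t - G G_s - F G_t)/(2D), Gamma^t_ss = (2E F_s - E E_t - F E_s)/(2D), Gamma^t_st = (E G_s - F E_t)/(2D), Gamma^t_tt = (E G_t - 2F F_t + F G_s)/(2D); substitute and cancel common factors

Answer: Gamma_sss = (5832*s^3 - 3240*s^2*t + 400*s*t^2 - 324*s + 60*t)/(3016*s^4 - 2160*s^3*t + 400*s^2*t^2 - 324*s^2 + 120*s*t + 45), Gamma_sst = (-1080*s^3 + 400*s^2*t + 60*s)/(3016*s^4 - 2160*s^3*t + 400*s^2*t^2 - 324*s^2 + 120*s*t + 45), Gamma_stt = 0, Gamma_tss = (-1080*s^3 + 200*s^2*t)/(3016*s^4 - 2160*s^3*t + 400*s^2*t^2 - 324*s^2 + 120*s*t + 45), Gamma_tst = 200*s^3/(3016*s^4 - 2160*s^3*t + 400*s^2*t^2 - 324*s^2 + 120*s*t + 45), Gamma_ttt = 0


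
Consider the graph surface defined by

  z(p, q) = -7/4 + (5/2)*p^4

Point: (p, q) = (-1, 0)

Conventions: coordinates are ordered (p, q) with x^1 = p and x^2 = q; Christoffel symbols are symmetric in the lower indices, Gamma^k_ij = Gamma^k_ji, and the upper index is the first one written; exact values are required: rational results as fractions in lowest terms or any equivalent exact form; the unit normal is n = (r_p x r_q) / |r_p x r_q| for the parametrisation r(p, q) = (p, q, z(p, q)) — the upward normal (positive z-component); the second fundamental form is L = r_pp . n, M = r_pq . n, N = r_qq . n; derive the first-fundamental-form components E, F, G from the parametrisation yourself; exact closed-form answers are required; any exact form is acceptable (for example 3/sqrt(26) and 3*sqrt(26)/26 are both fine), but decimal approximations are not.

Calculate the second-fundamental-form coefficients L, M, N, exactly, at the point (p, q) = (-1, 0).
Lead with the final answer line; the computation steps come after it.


Answer: L = 30*sqrt(101)/101, M = 0, N = 0

z_p = -10, z_q = 0, z_pp = 30, z_pq = 0, z_qq = 0
E = 101, F = 0, G = 1; answer radicand W^2 = 101
unnormalised second-form numerators: l = 30, m = 0, n = 0; L = l/sqrt(101), and similarly M = m/sqrt(W^2), N = n/sqrt(W^2)


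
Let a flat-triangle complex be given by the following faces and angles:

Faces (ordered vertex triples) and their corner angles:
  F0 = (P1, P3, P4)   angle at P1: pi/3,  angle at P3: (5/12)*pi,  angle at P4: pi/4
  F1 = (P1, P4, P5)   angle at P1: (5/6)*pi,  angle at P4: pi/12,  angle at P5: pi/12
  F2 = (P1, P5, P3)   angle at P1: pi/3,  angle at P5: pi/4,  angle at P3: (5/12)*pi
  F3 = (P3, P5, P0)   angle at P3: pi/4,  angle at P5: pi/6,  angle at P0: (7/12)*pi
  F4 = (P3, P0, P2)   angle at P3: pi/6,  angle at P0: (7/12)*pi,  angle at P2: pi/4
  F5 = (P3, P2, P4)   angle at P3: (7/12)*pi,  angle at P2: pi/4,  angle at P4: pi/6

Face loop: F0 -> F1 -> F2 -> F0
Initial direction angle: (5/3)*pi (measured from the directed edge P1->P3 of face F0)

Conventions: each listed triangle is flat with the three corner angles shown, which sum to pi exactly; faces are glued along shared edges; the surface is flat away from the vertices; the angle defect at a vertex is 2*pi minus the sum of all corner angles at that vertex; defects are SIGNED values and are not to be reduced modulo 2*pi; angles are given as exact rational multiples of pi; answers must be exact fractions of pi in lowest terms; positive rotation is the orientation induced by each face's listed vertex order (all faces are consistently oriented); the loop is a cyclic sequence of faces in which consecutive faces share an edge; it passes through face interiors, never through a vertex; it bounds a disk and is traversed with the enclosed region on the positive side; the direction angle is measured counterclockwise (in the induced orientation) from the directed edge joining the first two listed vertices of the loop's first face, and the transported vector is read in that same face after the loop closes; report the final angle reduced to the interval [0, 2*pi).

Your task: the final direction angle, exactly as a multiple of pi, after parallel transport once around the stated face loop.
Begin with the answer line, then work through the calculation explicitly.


Answer: final direction angle = pi/6

enclosed vertex P1: corner angles sum to (3/2)*pi, defect = 2*pi - (3/2)*pi = pi/2
summing the enclosed defects onto the initial angle, mod 2*pi in the induced orientation:
final angle = (5/3)*pi + pi/2 = pi/6 (mod 2*pi)


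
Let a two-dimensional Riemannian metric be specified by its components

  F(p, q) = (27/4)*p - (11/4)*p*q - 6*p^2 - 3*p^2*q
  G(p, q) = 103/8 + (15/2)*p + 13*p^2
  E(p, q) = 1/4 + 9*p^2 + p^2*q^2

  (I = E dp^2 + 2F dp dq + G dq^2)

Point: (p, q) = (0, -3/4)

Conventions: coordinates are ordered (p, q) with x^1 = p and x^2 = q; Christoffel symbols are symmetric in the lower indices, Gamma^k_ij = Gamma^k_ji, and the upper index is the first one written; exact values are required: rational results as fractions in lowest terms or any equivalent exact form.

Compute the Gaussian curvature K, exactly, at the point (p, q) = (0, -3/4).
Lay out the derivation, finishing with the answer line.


E = 1/4, F = 0, G = 103/8, EG - F^2 = 103/32 at the point
E_p = 0, E_q = 0, F_p = 141/16, F_q = 0, G_p = 15/2, G_q = 0
E_qq = 0, F_pq = -11/4, G_pp = 26
K follows from Brioschi's formula, (det M1 - det M2)/(EG - F^2)^2.
M1 = [[-E_qq/2 + F_pq - G_pp/2, E_p/2, F_p - E_q/2], [F_q - G_p/2, E, F], [G_q/2, F, G]] = [[-63/4, 0, 141/16], [-15/4, 1/4, 0], [0, 0, 103/8]]; det M1 = -6489/128
M2 = [[0, E_q/2, G_p/2], [E_q/2, E, F], [G_p/2, F, G]] = [[0, 0, 15/4], [0, 1/4, 0], [15/4, 0, 103/8]]; det M2 = -225/64
det M1 - det M2 = -6039/128; K = -6039/128 / (103/32)^2 = -48312/10609

Answer: K = -48312/10609


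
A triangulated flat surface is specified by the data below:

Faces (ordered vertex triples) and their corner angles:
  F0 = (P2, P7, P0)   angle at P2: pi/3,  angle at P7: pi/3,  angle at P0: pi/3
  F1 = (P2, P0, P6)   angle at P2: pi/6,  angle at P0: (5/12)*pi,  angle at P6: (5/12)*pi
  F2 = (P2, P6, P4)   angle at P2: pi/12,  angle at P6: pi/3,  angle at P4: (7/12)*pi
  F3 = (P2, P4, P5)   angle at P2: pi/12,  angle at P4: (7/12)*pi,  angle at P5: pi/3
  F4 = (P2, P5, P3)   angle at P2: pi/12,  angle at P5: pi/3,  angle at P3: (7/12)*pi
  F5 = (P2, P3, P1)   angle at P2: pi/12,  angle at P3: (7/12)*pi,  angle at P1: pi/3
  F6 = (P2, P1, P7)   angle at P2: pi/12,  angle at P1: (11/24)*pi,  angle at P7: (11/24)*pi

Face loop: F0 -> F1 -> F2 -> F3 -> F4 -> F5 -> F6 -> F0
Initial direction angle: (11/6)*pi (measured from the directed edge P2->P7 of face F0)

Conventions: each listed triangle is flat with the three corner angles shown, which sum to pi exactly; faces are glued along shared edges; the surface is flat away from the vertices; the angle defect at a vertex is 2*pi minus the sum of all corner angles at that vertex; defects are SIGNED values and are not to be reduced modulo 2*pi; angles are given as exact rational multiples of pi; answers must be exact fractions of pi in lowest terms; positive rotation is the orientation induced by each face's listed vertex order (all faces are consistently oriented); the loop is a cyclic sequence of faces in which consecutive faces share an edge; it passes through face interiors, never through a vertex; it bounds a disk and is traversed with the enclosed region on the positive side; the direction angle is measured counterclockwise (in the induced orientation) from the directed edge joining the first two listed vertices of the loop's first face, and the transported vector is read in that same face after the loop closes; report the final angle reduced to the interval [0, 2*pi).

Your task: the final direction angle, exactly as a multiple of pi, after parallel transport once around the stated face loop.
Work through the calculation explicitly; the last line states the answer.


enclosed vertex P2: corner angles sum to (11/12)*pi, defect = 2*pi - (11/12)*pi = (13/12)*pi
holonomy = initial angle + sum of enclosed defects (mod 2*pi), positive in the induced orientation
final angle = (11/6)*pi + (13/12)*pi = (11/12)*pi (mod 2*pi)

Answer: final direction angle = (11/12)*pi


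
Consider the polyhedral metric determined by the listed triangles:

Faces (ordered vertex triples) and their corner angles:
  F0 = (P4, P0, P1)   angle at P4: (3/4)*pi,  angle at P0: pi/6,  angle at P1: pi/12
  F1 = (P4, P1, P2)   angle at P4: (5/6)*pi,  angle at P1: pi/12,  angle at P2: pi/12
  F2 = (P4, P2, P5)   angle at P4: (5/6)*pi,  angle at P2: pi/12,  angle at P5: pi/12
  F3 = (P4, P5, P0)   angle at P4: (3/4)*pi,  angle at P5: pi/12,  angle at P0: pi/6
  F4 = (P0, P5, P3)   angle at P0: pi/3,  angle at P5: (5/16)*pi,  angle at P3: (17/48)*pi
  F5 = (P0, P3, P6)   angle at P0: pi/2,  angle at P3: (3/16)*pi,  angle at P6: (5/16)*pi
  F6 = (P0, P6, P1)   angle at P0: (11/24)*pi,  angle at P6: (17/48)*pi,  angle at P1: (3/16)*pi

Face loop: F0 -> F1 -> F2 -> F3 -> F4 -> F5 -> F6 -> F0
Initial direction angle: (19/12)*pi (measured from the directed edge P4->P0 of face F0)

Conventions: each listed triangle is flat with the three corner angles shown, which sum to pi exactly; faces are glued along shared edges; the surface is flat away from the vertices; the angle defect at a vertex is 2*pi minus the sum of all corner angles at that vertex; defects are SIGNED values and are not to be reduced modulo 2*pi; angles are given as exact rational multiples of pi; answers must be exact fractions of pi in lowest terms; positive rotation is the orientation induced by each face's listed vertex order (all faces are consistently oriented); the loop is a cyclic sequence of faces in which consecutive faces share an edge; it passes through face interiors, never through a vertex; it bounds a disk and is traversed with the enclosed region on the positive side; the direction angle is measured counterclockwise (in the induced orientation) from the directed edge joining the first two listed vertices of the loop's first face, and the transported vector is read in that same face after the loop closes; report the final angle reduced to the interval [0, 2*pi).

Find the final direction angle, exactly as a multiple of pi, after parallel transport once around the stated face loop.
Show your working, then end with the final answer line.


enclosed vertex P0: corner angles sum to (13/8)*pi, defect = 2*pi - (13/8)*pi = (3/8)*pi
enclosed vertex P4: corner angles sum to (19/6)*pi, defect = 2*pi - (19/6)*pi = (-7/6)*pi
the rotation equals the total enclosed defect, so the final angle is initial + defects (mod 2*pi)
final angle = (19/12)*pi - (19/24)*pi = (19/24)*pi (mod 2*pi)

Answer: final direction angle = (19/24)*pi


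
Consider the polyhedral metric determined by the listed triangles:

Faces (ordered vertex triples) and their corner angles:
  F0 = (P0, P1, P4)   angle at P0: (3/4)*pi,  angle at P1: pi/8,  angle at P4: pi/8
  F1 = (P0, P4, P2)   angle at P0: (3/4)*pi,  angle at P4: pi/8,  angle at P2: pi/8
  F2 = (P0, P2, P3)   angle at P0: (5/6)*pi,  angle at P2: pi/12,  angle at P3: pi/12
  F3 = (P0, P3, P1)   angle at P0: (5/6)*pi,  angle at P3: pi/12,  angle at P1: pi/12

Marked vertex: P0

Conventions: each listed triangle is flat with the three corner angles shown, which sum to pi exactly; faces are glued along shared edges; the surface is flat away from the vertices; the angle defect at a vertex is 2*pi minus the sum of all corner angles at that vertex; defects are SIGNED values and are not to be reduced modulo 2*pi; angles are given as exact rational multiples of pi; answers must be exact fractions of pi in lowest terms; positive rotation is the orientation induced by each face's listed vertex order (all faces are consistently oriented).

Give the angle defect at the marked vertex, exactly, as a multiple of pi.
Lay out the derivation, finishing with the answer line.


Sum of corner angles at P0: (19/6)*pi
defect = 2*pi - (19/6)*pi

Answer: defect(P0) = (-7/6)*pi


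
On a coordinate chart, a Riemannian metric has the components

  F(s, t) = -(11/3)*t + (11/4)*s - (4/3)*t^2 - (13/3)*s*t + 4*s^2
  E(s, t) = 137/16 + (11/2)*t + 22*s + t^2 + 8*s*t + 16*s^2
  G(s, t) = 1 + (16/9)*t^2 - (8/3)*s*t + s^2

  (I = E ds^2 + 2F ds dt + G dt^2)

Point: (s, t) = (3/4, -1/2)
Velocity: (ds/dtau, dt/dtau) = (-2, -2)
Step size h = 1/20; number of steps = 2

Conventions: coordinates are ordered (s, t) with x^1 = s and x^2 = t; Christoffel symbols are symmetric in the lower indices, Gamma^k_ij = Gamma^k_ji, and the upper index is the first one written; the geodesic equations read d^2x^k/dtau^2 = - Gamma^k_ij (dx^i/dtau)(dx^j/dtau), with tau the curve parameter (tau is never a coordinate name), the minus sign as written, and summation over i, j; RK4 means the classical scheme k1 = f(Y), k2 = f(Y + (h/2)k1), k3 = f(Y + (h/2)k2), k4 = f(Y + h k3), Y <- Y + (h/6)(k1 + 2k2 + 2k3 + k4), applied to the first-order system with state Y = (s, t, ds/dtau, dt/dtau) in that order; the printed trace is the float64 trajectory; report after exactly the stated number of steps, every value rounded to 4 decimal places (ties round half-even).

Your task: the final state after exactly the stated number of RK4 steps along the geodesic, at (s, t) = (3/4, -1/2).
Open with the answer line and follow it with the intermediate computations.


Answer: s = 0.5308, t = -0.7057, ds/dtau = -2.4245, dt/dtau = -2.1323

f(Y) = (ds/dtau, dt/dtau, -Gamma^s_ij Y'^i Y'^j, -Gamma^t_ij Y'^i Y'^j) with the Gammas evaluated at the stage position; h = 0.050000; intermediate values shown to 6 dp
step 0: s = 0.7500, t = -0.5000, ds/dtau = -2.0000, dt/dtau = -2.0000
step 1:
  k1: at (s, t) = (0.750000, -0.500000), (ds/dtau, dt/dtau) = (-2.000000, -2.000000); Gamma_sss = 0.686960, Gamma_sst = 0.171740, Gamma_stt = -0.228987, Gamma_tss = 0.185370, Gamma_tst = 0.046343, Gamma_ttt = -0.061790; k1 = (-2.000000, -2.000000, -3.205816, -0.865061)
  k2: at (s, t) = (0.700000, -0.550000), (ds/dtau, dt/dtau) = (-2.080145, -2.021627); Gamma_sss = 0.712900, Gamma_sst = 0.178225, Gamma_stt = -0.237633, Gamma_tss = 0.204365, Gamma_tst = 0.051091, Gamma_ttt = -0.068122; k2 = (-2.080145, -2.021627, -3.612489, -1.035580)
  k3: at (s, t) = (0.697996, -0.550541), (ds/dtau, dt/dtau) = (-2.090312, -2.025890); Gamma_sss = 0.713949, Gamma_sst = 0.178487, Gamma_stt = -0.237983, Gamma_tss = 0.204833, Gamma_tst = 0.051208, Gamma_ttt = -0.068278; k3 = (-2.090312, -2.025890, -3.654489, -1.048476)
  k4: at (s, t) = (0.645484, -0.601294), (ds/dtau, dt/dtau) = (-2.182724, -2.052424); Gamma_sss = 0.742836, Gamma_sst = 0.185709, Gamma_stt = -0.247612, Gamma_tss = 0.227250, Gamma_tst = 0.056813, Gamma_ttt = -0.075750; k4 = (-2.182724, -2.052424, -4.159941, -1.272620)
  Y <- Y + (h/6)(k1 + 2k2 + 2k3 + k4): s = 0.6456, t = -0.6012, ds/dtau = -2.1825, dt/dtau = -2.0525
step 2:
  k1: at (s, t) = (0.645636, -0.601229), (ds/dtau, dt/dtau) = (-2.182498, -2.052548); Gamma_sss = 0.742751, Gamma_sst = 0.185688, Gamma_stt = -0.247584, Gamma_tss = 0.227202, Gamma_tst = 0.056801, Gamma_ttt = -0.075734; k1 = (-2.182498, -2.052548, -4.158528, -1.272063)
  k2: at (s, t) = (0.591074, -0.652543), (ds/dtau, dt/dtau) = (-2.286461, -2.084350); Gamma_sss = 0.774538, Gamma_sst = 0.193634, Gamma_stt = -0.258179, Gamma_tss = 0.253645, Gamma_tst = 0.063411, Gamma_ttt = -0.084548; k2 = (-2.286461, -2.084350, -4.773185, -1.563118)
  k3: at (s, t) = (0.588475, -0.653338), (ds/dtau, dt/dtau) = (-2.301827, -2.091626); Gamma_sss = 0.776106, Gamma_sst = 0.194026, Gamma_stt = -0.258702, Gamma_tss = 0.254529, Gamma_tst = 0.063632, Gamma_ttt = -0.084843; k3 = (-2.301827, -2.091626, -4.848636, -1.590143)
  k4: at (s, t) = (0.530545, -0.705810), (ds/dtau, dt/dtau) = (-2.424929, -2.132055); Gamma_sss = 0.811987, Gamma_sst = 0.202997, Gamma_stt = -0.270662, Gamma_tss = 0.286806, Gamma_tst = 0.071702, Gamma_ttt = -0.095602; k4 = (-2.424929, -2.132055, -5.643395, -1.993333)
  Y <- Y + (h/6)(k1 + 2k2 + 2k3 + k4): s = 0.5308, t = -0.7057, ds/dtau = -2.4245, dt/dtau = -2.1323
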